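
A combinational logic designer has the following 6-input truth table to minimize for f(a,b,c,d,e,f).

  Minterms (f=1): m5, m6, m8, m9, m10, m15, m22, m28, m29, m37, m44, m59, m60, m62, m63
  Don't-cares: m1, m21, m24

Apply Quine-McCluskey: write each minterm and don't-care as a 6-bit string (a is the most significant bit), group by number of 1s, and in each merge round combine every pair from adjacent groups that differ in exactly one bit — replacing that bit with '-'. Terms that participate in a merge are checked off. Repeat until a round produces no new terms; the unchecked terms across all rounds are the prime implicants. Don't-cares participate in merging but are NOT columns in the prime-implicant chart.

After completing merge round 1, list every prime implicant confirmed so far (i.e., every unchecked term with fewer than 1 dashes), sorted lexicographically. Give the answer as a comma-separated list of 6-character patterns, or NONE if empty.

Round 0: 000001✓ 000101✓ 000110✓ 001000✓ 001001✓ 001010✓ 001111 010101✓ 010110✓ 011000✓ 011100✓ 011101✓ 100101✓ 101100✓ 111011✓ 111100✓ 111110✓ 111111✓
Round 1: -00101 -11100 0-0101 0-0110 0-1000 00-001 000-01 0010-0 00100- 01-101 011-00 01110- 1-1100 111-11 1111-0 11111-
PIs = {-00101, -11100, 0-0101, 0-0110, 0-1000, 00-001, 000-01, 0010-0, 00100-, 001111, 01-101, 011-00, 01110-, 1-1100, 111-11, 1111-0, 11111-}

001111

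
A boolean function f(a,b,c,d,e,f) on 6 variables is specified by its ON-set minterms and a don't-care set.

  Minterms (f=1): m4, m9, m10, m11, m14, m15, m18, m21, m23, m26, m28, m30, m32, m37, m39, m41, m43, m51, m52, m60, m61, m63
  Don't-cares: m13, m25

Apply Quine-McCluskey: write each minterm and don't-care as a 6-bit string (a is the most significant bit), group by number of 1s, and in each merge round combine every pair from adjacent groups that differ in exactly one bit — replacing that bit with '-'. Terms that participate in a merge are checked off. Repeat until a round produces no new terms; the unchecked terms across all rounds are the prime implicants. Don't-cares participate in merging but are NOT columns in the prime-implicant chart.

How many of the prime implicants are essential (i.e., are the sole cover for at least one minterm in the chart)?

size-2^0 implicants → 000100  001001(✓)  001010(✓)  001011(✓)  001101(✓)  001110(✓)  001111(✓)  010010(✓)  010101(✓)  010111(✓)  011001(✓)  011010(✓)  011100(✓)  011110(✓)  100000  100101(✓)  100111(✓)  101001(✓)  101011(✓)  110011  110100(✓)  111100(✓)  111101(✓)  111111(✓)
size-2^1 implicants → -01001(✓)  -01011(✓)  -11100  0-1001  0-1010(✓)  0-1110(✓)  001-01(✓)  001-10(✓)  001-11(✓)  0010-1(✓)  00101-(✓)  0011-1(✓)  00111-(✓)  01-010  0101-1  011-10(✓)  0111-0  1001-1  1010-1(✓)  11-100  1111-1  11110-
size-2^2 implicants → -010-1  0-1-10  001--1  001-1-
Unchecked terms (primes): -010-1, -11100, 0-1-10, 0-1001, 000100, 001--1, 001-1-, 01-010, 0101-1, 0111-0, 100000, 1001-1, 11-100, 110011, 1111-1, 11110-
Minterm coverage:
  m4 ⊆ 000100 [E]
  m9 ⊆ -010-1,0-1001,001--1
  m10 ⊆ 0-1-10,001-1-
  m11 ⊆ -010-1,001--1,001-1-
  m14 ⊆ 0-1-10,001-1-
  m15 ⊆ 001--1,001-1-
  m18 ⊆ 01-010 [E]
  m21 ⊆ 0101-1 [E]
  m23 ⊆ 0101-1 [E]
  m26 ⊆ 0-1-10,01-010
  m28 ⊆ -11100,0111-0
  m30 ⊆ 0-1-10,0111-0
  m32 ⊆ 100000 [E]
  m37 ⊆ 1001-1 [E]
  m39 ⊆ 1001-1 [E]
  m41 ⊆ -010-1 [E]
  m43 ⊆ -010-1 [E]
  m51 ⊆ 110011 [E]
  m52 ⊆ 11-100 [E]
  m60 ⊆ -11100,11-100,11110-
  m61 ⊆ 1111-1,11110-
  m63 ⊆ 1111-1 [E]
E = {-010-1, 000100, 01-010, 0101-1, 100000, 1001-1, 11-100, 110011, 1111-1}

9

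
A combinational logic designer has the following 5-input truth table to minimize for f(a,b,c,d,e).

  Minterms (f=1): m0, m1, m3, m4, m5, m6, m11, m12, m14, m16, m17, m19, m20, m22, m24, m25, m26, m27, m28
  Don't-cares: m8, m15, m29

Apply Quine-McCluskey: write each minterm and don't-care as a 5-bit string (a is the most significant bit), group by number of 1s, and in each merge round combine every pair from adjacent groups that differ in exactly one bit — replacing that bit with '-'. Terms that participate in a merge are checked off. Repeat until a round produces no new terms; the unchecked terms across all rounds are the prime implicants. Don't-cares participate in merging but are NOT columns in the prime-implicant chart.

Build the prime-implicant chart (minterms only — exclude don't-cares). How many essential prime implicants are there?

Round 0: 00000✓ 00001✓ 00011✓ 00100✓ 00101✓ 00110✓ 01000✓ 01011✓ 01100✓ 01110✓ 01111✓ 10000✓ 10001✓ 10011✓ 10100✓ 10110✓ 11000✓ 11001✓ 11010✓ 11011✓ 11100✓ 11101✓
Round 1: -0000✓ -0001✓ -0011✓ -0100✓ -0110✓ -1000✓ -1011✓ -1100✓ 0-000✓ 0-011✓ 0-100✓ 0-110✓ 00-00✓ 00-01✓ 000-1✓ 0000-✓ 001-0✓ 0010-✓ 01-00✓ 01-11 011-0✓ 0111- 1-000✓ 1-001✓ 1-011✓ 1-100✓ 10-00✓ 100-1✓ 1000-✓ 101-0✓ 11-00✓ 11-01✓ 110-0✓ 110-1✓ 1100-✓ 1101-✓ 1110-✓
Round 2: --000✓ --011 --100✓ -0-00✓ -00-1 -000- -01-0 -1-00✓ 0--00✓ 0-1-0 00-0- 1--00✓ 1-0-1 1-00- 11-0- 110--
Round 3: ---00
PIs = {---00, --011, -00-1, -000-, -01-0, 0-1-0, 00-0-, 01-11, 0111-, 1-0-1, 1-00-, 11-0-, 110--}
Coverage chart:
  m0: ---00,-000-,00-0-
  m1: -00-1,-000-,00-0-
  m3: --011,-00-1
  m4: ---00,-01-0,0-1-0,00-0-
  m5: 00-0- ←essential
  m6: -01-0,0-1-0
  m11: --011,01-11
  m12: ---00,0-1-0
  m14: 0-1-0,0111-
  m16: ---00,-000-,1-00-
  m17: -00-1,-000-,1-0-1,1-00-
  m19: --011,-00-1,1-0-1
  m20: ---00,-01-0
  m22: -01-0 ←essential
  m24: ---00,1-00-,11-0-,110--
  m25: 1-0-1,1-00-,11-0-,110--
  m26: 110-- ←essential
  m27: --011,1-0-1,110--
  m28: ---00,11-0-
Essential: -01-0, 00-0-, 110--

3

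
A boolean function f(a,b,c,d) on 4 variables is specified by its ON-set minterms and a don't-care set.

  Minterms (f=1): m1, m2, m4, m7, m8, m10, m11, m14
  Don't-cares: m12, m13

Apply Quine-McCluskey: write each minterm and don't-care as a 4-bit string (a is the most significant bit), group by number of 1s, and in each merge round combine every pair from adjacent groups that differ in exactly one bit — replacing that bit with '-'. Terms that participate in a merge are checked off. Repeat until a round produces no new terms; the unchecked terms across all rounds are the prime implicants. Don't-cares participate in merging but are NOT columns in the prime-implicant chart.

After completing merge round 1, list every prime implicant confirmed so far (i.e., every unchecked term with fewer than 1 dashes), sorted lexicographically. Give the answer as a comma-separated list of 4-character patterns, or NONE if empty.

Round 0: 0001 0010✓ 0100✓ 0111 1000✓ 1010✓ 1011✓ 1100✓ 1101✓ 1110✓
Round 1: -010 -100 1-00✓ 1-10✓ 10-0✓ 101- 11-0✓ 110-
Round 2: 1--0
PIs = {-010, -100, 0001, 0111, 1--0, 101-, 110-}

0001, 0111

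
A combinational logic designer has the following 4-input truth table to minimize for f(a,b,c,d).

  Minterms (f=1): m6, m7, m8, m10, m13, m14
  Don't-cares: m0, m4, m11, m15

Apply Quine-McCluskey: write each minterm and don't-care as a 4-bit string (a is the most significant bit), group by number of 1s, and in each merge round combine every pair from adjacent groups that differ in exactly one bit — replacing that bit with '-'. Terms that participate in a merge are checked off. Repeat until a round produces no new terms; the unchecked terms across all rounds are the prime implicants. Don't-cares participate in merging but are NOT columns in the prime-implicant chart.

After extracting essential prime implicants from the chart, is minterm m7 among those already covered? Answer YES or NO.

Round 0: 0000✓ 0100✓ 0110✓ 0111✓ 1000✓ 1010✓ 1011✓ 1101✓ 1110✓ 1111✓
Round 1: -000 -110✓ -111✓ 0-00 01-0 011-✓ 1-10✓ 1-11✓ 10-0 101-✓ 11-1 111-✓
Round 2: -11- 1-1-
PIs = {-000, -11-, 0-00, 01-0, 1-1-, 10-0, 11-1}
Coverage chart:
  m6: -11-,01-0
  m7: -11- ←essential
  m8: -000,10-0
  m10: 1-1-,10-0
  m13: 11-1 ←essential
  m14: -11-,1-1-
Essential: -11-, 11-1

YES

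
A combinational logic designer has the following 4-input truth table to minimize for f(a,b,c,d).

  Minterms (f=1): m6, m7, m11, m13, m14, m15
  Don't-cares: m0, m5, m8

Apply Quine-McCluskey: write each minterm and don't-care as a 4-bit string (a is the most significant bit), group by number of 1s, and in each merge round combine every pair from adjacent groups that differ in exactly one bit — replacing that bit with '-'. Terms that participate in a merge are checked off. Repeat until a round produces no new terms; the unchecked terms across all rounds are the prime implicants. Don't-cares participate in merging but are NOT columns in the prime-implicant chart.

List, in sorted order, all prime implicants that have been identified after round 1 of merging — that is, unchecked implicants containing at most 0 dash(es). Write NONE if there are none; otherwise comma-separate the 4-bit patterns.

size-2^0 implicants → 0000(✓)  0101(✓)  0110(✓)  0111(✓)  1000(✓)  1011(✓)  1101(✓)  1110(✓)  1111(✓)
size-2^1 implicants → -000  -101(✓)  -110(✓)  -111(✓)  01-1(✓)  011-(✓)  1-11  11-1(✓)  111-(✓)
size-2^2 implicants → -1-1  -11-
Unchecked terms (primes): -000, -1-1, -11-, 1-11

NONE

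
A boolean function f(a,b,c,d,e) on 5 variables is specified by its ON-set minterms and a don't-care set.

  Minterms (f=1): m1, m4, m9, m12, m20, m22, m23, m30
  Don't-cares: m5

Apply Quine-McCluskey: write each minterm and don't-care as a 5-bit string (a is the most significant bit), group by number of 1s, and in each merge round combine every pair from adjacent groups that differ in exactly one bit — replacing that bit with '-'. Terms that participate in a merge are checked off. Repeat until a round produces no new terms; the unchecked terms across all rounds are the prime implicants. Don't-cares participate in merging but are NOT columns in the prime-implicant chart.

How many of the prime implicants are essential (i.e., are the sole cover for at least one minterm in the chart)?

4

size-2^0 implicants → 00001(✓)  00100(✓)  00101(✓)  01001(✓)  01100(✓)  10100(✓)  10110(✓)  10111(✓)  11110(✓)
size-2^1 implicants → -0100  0-001  0-100  00-01  0010-  1-110  101-0  1011-
Unchecked terms (primes): -0100, 0-001, 0-100, 00-01, 0010-, 1-110, 101-0, 1011-
Minterm coverage:
  m1 ⊆ 0-001,00-01
  m4 ⊆ -0100,0-100,0010-
  m9 ⊆ 0-001 [E]
  m12 ⊆ 0-100 [E]
  m20 ⊆ -0100,101-0
  m22 ⊆ 1-110,101-0,1011-
  m23 ⊆ 1011- [E]
  m30 ⊆ 1-110 [E]
E = {0-001, 0-100, 1-110, 1011-}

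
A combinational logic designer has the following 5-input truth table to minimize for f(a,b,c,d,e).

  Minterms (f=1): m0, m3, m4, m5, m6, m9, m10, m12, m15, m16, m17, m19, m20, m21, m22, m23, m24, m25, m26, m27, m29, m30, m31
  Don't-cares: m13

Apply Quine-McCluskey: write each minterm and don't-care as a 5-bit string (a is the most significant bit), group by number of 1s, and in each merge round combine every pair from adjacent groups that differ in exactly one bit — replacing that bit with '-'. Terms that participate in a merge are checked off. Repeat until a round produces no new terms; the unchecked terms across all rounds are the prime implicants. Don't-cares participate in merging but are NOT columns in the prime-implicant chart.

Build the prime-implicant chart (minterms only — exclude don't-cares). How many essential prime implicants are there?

7

Round 0: 00000✓ 00011✓ 00100✓ 00101✓ 00110✓ 01001✓ 01010✓ 01100✓ 01101✓ 01111✓ 10000✓ 10001✓ 10011✓ 10100✓ 10101✓ 10110✓ 10111✓ 11000✓ 11001✓ 11010✓ 11011✓ 11101✓ 11110✓ 11111✓
Round 1: -0000✓ -0011 -0100✓ -0101✓ -0110✓ -1001✓ -1010 -1101✓ -1111✓ 0-100✓ 0-101✓ 00-00✓ 001-0✓ 0010-✓ 01-01✓ 011-1✓ 0110-✓ 1-000✓ 1-001✓ 1-011✓ 1-101✓ 1-110✓ 1-111✓ 10-00✓ 10-01✓ 10-11✓ 100-1✓ 1000-✓ 101-0✓ 101-1✓ 1010-✓ 1011-✓ 11-01✓ 11-10✓ 11-11✓ 110-0✓ 110-1✓ 1100-✓ 1101-✓ 111-1✓ 1111-✓
Round 2: --101 -0-00 -01-0 -010- -1-01 -11-1 0-10- 1--01✓ 1--11✓ 1-0-1✓ 1-00- 1-1-1✓ 1-11- 10--1✓ 10-0- 101-- 11--1✓ 11-1- 110--
Round 3: 1---1
PIs = {--101, -0-00, -0011, -01-0, -010-, -1-01, -1010, -11-1, 0-10-, 1---1, 1-00-, 1-11-, 10-0-, 101--, 11-1-, 110--}
Coverage chart:
  m0: -0-00 ←essential
  m3: -0011 ←essential
  m4: -0-00,-01-0,-010-,0-10-
  m5: --101,-010-,0-10-
  m6: -01-0 ←essential
  m9: -1-01 ←essential
  m10: -1010 ←essential
  m12: 0-10- ←essential
  m15: -11-1 ←essential
  m16: -0-00,1-00-,10-0-
  m17: 1---1,1-00-,10-0-
  m19: -0011,1---1
  m20: -0-00,-01-0,-010-,10-0-,101--
  m21: --101,-010-,1---1,10-0-,101--
  m22: -01-0,1-11-,101--
  m23: 1---1,1-11-,101--
  m24: 1-00-,110--
  m25: -1-01,1---1,1-00-,110--
  m26: -1010,11-1-,110--
  m27: 1---1,11-1-,110--
  m29: --101,-1-01,-11-1,1---1
  m30: 1-11-,11-1-
  m31: -11-1,1---1,1-11-,11-1-
Essential: -0-00, -0011, -01-0, -1-01, -1010, -11-1, 0-10-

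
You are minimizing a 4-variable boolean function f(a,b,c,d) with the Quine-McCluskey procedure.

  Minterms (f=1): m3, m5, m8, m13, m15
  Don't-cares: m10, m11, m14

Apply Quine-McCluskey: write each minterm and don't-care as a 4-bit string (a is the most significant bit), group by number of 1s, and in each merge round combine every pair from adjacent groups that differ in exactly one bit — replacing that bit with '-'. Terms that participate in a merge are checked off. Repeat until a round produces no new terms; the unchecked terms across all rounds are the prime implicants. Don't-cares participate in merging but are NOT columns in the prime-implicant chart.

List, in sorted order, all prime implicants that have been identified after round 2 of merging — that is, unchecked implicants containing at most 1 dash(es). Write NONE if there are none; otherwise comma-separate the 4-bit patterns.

[col 0] 0011*, 0101*, 1000*, 1010*, 1011*, 1101*, 1110*, 1111*
[col 1] -011, -101, 1-10*, 1-11*, 10-0, 101-*, 11-1, 111-*
[col 2] 1-1-
Prime implicants: -011, -101, 1-1-, 10-0, 11-1

-011, -101, 10-0, 11-1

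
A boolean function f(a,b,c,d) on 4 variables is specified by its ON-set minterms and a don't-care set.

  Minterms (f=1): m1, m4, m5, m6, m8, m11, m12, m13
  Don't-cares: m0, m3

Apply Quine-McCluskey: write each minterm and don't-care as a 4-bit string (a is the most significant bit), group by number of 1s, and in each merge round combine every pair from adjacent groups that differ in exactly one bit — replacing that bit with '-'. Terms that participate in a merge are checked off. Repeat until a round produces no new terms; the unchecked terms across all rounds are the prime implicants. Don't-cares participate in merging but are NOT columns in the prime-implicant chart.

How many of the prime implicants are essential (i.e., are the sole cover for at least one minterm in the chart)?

4

[col 0] 0000*, 0001*, 0011*, 0100*, 0101*, 0110*, 1000*, 1011*, 1100*, 1101*
[col 1] -000*, -011, -100*, -101*, 0-00*, 0-01*, 00-1, 000-*, 01-0, 010-*, 1-00*, 110-*
[col 2] --00, -10-, 0-0-
Prime implicants: --00, -011, -10-, 0-0-, 00-1, 01-0
PI chart (minterm → PIs covering it):
  1 | 0-0-,00-1
  4 | --00,-10-,0-0-,01-0
  5 | -10-,0-0-
  6 | 01-0  (sole → essential)
  8 | --00  (sole → essential)
  11 | -011  (sole → essential)
  12 | --00,-10-
  13 | -10-  (sole → essential)
Essential prime implicants: --00, -011, -10-, 01-0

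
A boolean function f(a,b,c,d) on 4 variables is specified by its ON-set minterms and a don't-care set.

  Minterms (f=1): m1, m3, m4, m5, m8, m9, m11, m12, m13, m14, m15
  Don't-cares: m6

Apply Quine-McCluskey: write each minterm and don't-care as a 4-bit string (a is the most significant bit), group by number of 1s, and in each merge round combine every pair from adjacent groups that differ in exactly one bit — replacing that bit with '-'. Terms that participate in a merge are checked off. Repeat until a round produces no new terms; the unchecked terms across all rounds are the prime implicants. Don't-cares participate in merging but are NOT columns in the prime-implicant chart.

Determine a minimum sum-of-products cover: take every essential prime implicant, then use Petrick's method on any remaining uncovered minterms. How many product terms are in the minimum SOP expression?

4

size-2^0 implicants → 0001(✓)  0011(✓)  0100(✓)  0101(✓)  0110(✓)  1000(✓)  1001(✓)  1011(✓)  1100(✓)  1101(✓)  1110(✓)  1111(✓)
size-2^1 implicants → -001(✓)  -011(✓)  -100(✓)  -101(✓)  -110(✓)  0-01(✓)  00-1(✓)  01-0(✓)  010-(✓)  1-00(✓)  1-01(✓)  1-11(✓)  10-1(✓)  100-(✓)  11-0(✓)  11-1(✓)  110-(✓)  111-(✓)
size-2^2 implicants → --01  -0-1  -1-0  -10-  1--1  1-0-  11--
Unchecked terms (primes): --01, -0-1, -1-0, -10-, 1--1, 1-0-, 11--
Minterm coverage:
  m1 ⊆ --01,-0-1
  m3 ⊆ -0-1 [E]
  m4 ⊆ -1-0,-10-
  m5 ⊆ --01,-10-
  m8 ⊆ 1-0- [E]
  m9 ⊆ --01,-0-1,1--1,1-0-
  m11 ⊆ -0-1,1--1
  m12 ⊆ -1-0,-10-,1-0-,11--
  m13 ⊆ --01,-10-,1--1,1-0-,11--
  m14 ⊆ -1-0,11--
  m15 ⊆ 1--1,11--
E = {-0-1, 1-0-}
Petrick residual → -10-, 11--
Cover = b'd + bc' + ac' + ab  |cover|=4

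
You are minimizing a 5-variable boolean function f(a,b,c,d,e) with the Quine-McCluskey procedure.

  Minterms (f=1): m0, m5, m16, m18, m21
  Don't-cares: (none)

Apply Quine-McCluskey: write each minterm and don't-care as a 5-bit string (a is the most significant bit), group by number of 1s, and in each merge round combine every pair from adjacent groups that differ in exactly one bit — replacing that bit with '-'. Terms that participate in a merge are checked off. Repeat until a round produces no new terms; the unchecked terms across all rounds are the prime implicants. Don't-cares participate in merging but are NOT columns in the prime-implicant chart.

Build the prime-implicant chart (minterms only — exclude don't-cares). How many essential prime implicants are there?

[col 0] 00000*, 00101*, 10000*, 10010*, 10101*
[col 1] -0000, -0101, 100-0
Prime implicants: -0000, -0101, 100-0
PI chart (minterm → PIs covering it):
  0 | -0000  (sole → essential)
  5 | -0101  (sole → essential)
  16 | -0000,100-0
  18 | 100-0  (sole → essential)
  21 | -0101  (sole → essential)
Essential prime implicants: -0000, -0101, 100-0

3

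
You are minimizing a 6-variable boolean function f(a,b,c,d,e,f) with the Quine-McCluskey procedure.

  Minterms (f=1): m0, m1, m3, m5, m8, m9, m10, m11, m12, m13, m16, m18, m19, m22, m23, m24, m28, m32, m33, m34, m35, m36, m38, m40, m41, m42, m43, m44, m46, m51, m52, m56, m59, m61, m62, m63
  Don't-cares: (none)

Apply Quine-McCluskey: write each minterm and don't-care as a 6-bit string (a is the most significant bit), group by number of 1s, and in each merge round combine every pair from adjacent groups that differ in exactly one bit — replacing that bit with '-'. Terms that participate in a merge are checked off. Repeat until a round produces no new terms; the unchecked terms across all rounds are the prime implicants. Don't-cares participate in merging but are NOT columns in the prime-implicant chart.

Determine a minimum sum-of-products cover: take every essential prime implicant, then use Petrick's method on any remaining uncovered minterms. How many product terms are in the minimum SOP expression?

Round 0: 000000✓ 000001✓ 000011✓ 000101✓ 001000✓ 001001✓ 001010✓ 001011✓ 001100✓ 001101✓ 010000✓ 010010✓ 010011✓ 010110✓ 010111✓ 011000✓ 011100✓ 100000✓ 100001✓ 100010✓ 100011✓ 100100✓ 100110✓ 101000✓ 101001✓ 101010✓ 101011✓ 101100✓ 101110✓ 110011✓ 110100✓ 111000✓ 111011✓ 111101✓ 111110✓ 111111✓
Round 1: -00000✓ -00001✓ -00011✓ -01000✓ -01001✓ -01010✓ -01011✓ -01100✓ -10011✓ -11000✓ 0-0000✓ 0-0011✓ 0-1000✓ 0-1100✓ 00-000✓ 00-001✓ 00-011✓ 00-101✓ 000-01✓ 0000-1✓ 00000-✓ 001-00✓ 001-01✓ 0010-0✓ 0010-1✓ 00100-✓ 00101-✓ 00110-✓ 01-000✓ 010-10✓ 010-11✓ 0100-0 01001-✓ 01011-✓ 011-00✓ 1-0011✓ 1-0100 1-1000✓ 1-1011✓ 1-1110 10-000✓ 10-001✓ 10-010✓ 10-011✓ 10-100✓ 10-110✓ 100-00✓ 100-10✓ 1000-0✓ 1000-1✓ 10000-✓ 10001-✓ 1001-0✓ 101-00✓ 101-10✓ 1010-0✓ 1010-1✓ 10100-✓ 10101-✓ 1011-0✓ 11-011✓ 111-11 1111-1 11111-
Round 2: --0011 --1000 -0-000✓ -0-001✓ -0-011✓ -000-1✓ -0000-✓ -01-00 -010-0✓ -010-1✓ -0100-✓ -0101-✓ 0--000 0-1-00 00--01 00-0-1✓ 00-00-✓ 001-0- 0010--✓ 010-1- 1--011 10--00✓ 10--10✓ 10-0-0✓ 10-0-1✓ 10-00-✓ 10-01-✓ 10-1-0✓ 100--0✓ 1000--✓ 101--0✓ 1010--✓
Round 3: -0-0-1 -0-00- -010-- 10---0 10-0--
PIs = {--0011, --1000, -0-0-1, -0-00-, -01-00, -010--, 0--000, 0-1-00, 00--01, 001-0-, 010-1-, 0100-0, 1--011, 1-0100, 1-1110, 10---0, 10-0--, 111-11, 1111-1, 11111-}
Coverage chart:
  m0: -0-00-,0--000
  m1: -0-0-1,-0-00-,00--01
  m3: --0011,-0-0-1
  m5: 00--01 ←essential
  m8: --1000,-0-00-,-01-00,-010--,0--000,0-1-00,001-0-
  m9: -0-0-1,-0-00-,-010--,00--01,001-0-
  m10: -010-- ←essential
  m11: -0-0-1,-010--
  m12: -01-00,0-1-00,001-0-
  m13: 00--01,001-0-
  m16: 0--000,0100-0
  m18: 010-1-,0100-0
  m19: --0011,010-1-
  m22: 010-1- ←essential
  m23: 010-1- ←essential
  m24: --1000,0--000,0-1-00
  m28: 0-1-00 ←essential
  m32: -0-00-,10---0,10-0--
  m33: -0-0-1,-0-00-,10-0--
  m34: 10---0,10-0--
  m35: --0011,-0-0-1,1--011,10-0--
  m36: 1-0100,10---0
  m38: 10---0 ←essential
  m40: --1000,-0-00-,-01-00,-010--,10---0,10-0--
  m41: -0-0-1,-0-00-,-010--,10-0--
  m42: -010--,10---0,10-0--
  m43: -0-0-1,-010--,1--011,10-0--
  m44: -01-00,10---0
  m46: 1-1110,10---0
  m51: --0011,1--011
  m52: 1-0100 ←essential
  m56: --1000 ←essential
  m59: 1--011,111-11
  m61: 1111-1 ←essential
  m62: 1-1110,11111-
  m63: 111-11,1111-1,11111-
Essential: --1000, -010--, 0-1-00, 00--01, 010-1-, 1-0100, 10---0, 1111-1
Petrick residual → -0-0-1, 0--000, 1--011, 1-1110
Min cover (12 terms): cd'e'f' + b'd'f + b'cd' + a'd'e'f' + a'ce'f' + a'b'e'f + a'bc'e + ad'ef + ac'de'f' + acdef' + ab'f' + abcdf

12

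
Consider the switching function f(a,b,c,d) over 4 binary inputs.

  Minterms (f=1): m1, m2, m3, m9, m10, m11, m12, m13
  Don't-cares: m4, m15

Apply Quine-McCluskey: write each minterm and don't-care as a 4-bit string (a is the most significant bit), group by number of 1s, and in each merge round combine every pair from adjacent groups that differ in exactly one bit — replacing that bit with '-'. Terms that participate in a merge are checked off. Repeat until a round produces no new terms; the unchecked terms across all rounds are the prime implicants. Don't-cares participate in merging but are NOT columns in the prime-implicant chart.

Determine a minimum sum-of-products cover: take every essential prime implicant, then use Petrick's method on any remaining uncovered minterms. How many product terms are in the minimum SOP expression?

size-2^0 implicants → 0001(✓)  0010(✓)  0011(✓)  0100(✓)  1001(✓)  1010(✓)  1011(✓)  1100(✓)  1101(✓)  1111(✓)
size-2^1 implicants → -001(✓)  -010(✓)  -011(✓)  -100  00-1(✓)  001-(✓)  1-01(✓)  1-11(✓)  10-1(✓)  101-(✓)  11-1(✓)  110-
size-2^2 implicants → -0-1  -01-  1--1
Unchecked terms (primes): -0-1, -01-, -100, 1--1, 110-
Minterm coverage:
  m1 ⊆ -0-1 [E]
  m2 ⊆ -01- [E]
  m3 ⊆ -0-1,-01-
  m9 ⊆ -0-1,1--1
  m10 ⊆ -01- [E]
  m11 ⊆ -0-1,-01-,1--1
  m12 ⊆ -100,110-
  m13 ⊆ 1--1,110-
E = {-0-1, -01-}
Petrick residual → 110-
Cover = b'd + b'c + abc'  |cover|=3

3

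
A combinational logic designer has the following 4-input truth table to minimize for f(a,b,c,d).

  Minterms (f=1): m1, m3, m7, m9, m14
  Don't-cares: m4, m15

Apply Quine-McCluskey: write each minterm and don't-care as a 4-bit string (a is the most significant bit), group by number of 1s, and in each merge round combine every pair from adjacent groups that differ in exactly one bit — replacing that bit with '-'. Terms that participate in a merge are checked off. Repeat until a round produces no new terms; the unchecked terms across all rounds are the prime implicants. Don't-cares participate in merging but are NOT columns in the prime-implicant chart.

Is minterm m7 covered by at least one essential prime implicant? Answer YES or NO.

NO

[col 0] 0001*, 0011*, 0100, 0111*, 1001*, 1110*, 1111*
[col 1] -001, -111, 0-11, 00-1, 111-
Prime implicants: -001, -111, 0-11, 00-1, 0100, 111-
PI chart (minterm → PIs covering it):
  1 | -001,00-1
  3 | 0-11,00-1
  7 | -111,0-11
  9 | -001  (sole → essential)
  14 | 111-  (sole → essential)
Essential prime implicants: -001, 111-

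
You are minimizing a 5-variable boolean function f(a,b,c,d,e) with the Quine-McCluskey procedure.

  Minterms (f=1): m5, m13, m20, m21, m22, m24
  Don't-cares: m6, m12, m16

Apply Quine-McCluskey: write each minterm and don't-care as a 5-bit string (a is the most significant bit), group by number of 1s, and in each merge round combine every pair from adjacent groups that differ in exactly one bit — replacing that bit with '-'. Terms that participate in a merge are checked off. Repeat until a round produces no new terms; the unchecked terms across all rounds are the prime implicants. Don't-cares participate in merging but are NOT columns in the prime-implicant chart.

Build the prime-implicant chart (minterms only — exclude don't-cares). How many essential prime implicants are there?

size-2^0 implicants → 00101(✓)  00110(✓)  01100(✓)  01101(✓)  10000(✓)  10100(✓)  10101(✓)  10110(✓)  11000(✓)
size-2^1 implicants → -0101  -0110  0-101  0110-  1-000  10-00  101-0  1010-
Unchecked terms (primes): -0101, -0110, 0-101, 0110-, 1-000, 10-00, 101-0, 1010-
Minterm coverage:
  m5 ⊆ -0101,0-101
  m13 ⊆ 0-101,0110-
  m20 ⊆ 10-00,101-0,1010-
  m21 ⊆ -0101,1010-
  m22 ⊆ -0110,101-0
  m24 ⊆ 1-000 [E]
E = {1-000}

1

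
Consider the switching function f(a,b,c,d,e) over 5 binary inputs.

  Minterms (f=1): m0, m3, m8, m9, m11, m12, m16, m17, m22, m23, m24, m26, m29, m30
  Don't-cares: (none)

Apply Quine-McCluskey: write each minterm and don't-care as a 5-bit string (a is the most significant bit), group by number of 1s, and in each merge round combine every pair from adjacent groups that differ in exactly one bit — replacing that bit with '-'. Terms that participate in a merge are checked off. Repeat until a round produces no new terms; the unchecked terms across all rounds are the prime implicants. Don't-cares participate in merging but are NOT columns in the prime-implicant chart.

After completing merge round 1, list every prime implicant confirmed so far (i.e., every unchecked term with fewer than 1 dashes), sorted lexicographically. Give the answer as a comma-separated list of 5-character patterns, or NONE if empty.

[col 0] 00000*, 00011*, 01000*, 01001*, 01011*, 01100*, 10000*, 10001*, 10110*, 10111*, 11000*, 11010*, 11101, 11110*
[col 1] -0000*, -1000*, 0-000*, 0-011, 01-00, 010-1, 0100-, 1-000*, 1-110, 1000-, 1011-, 11-10, 110-0
[col 2] --000
Prime implicants: --000, 0-011, 01-00, 010-1, 0100-, 1-110, 1000-, 1011-, 11-10, 110-0, 11101

11101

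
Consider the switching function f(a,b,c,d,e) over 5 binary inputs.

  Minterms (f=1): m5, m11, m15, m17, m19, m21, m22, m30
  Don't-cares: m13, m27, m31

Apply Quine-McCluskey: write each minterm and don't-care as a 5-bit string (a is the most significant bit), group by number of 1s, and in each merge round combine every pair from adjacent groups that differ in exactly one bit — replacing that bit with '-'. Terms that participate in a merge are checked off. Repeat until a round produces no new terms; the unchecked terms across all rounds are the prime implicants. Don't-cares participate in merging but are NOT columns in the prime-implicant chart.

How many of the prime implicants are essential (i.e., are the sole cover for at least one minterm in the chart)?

2

[col 0] 00101*, 01011*, 01101*, 01111*, 10001*, 10011*, 10101*, 10110*, 11011*, 11110*, 11111*
[col 1] -0101, -1011*, -1111*, 0-101, 01-11*, 011-1, 1-011, 1-110, 10-01, 100-1, 11-11*, 1111-
[col 2] -1-11
Prime implicants: -0101, -1-11, 0-101, 011-1, 1-011, 1-110, 10-01, 100-1, 1111-
PI chart (minterm → PIs covering it):
  5 | -0101,0-101
  11 | -1-11  (sole → essential)
  15 | -1-11,011-1
  17 | 10-01,100-1
  19 | 1-011,100-1
  21 | -0101,10-01
  22 | 1-110  (sole → essential)
  30 | 1-110,1111-
Essential prime implicants: -1-11, 1-110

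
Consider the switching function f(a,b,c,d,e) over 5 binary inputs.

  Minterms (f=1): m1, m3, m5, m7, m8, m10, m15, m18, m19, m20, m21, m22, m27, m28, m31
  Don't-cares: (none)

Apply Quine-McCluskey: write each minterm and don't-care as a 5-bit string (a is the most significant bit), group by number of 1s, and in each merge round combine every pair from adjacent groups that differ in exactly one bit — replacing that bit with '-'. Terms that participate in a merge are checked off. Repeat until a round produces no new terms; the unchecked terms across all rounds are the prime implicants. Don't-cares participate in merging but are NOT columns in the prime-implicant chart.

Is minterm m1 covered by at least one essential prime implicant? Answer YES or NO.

YES

[col 0] 00001*, 00011*, 00101*, 00111*, 01000*, 01010*, 01111*, 10010*, 10011*, 10100*, 10101*, 10110*, 11011*, 11100*, 11111*
[col 1] -0011, -0101, -1111, 0-111, 00-01*, 00-11*, 000-1*, 001-1*, 010-0, 1-011, 1-100, 10-10, 1001-, 101-0, 1010-, 11-11
[col 2] 00--1
Prime implicants: -0011, -0101, -1111, 0-111, 00--1, 010-0, 1-011, 1-100, 10-10, 1001-, 101-0, 1010-, 11-11
PI chart (minterm → PIs covering it):
  1 | 00--1  (sole → essential)
  3 | -0011,00--1
  5 | -0101,00--1
  7 | 0-111,00--1
  8 | 010-0  (sole → essential)
  10 | 010-0  (sole → essential)
  15 | -1111,0-111
  18 | 10-10,1001-
  19 | -0011,1-011,1001-
  20 | 1-100,101-0,1010-
  21 | -0101,1010-
  22 | 10-10,101-0
  27 | 1-011,11-11
  28 | 1-100  (sole → essential)
  31 | -1111,11-11
Essential prime implicants: 00--1, 010-0, 1-100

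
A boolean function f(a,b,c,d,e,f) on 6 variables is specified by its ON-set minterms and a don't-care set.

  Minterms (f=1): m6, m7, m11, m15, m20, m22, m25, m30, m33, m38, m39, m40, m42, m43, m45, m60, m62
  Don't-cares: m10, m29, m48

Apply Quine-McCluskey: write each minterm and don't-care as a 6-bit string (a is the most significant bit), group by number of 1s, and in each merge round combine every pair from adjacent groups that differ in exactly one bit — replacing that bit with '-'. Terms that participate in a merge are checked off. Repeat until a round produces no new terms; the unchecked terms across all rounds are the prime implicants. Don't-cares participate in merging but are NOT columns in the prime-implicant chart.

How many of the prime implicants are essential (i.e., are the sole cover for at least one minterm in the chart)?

8

size-2^0 implicants → 000110(✓)  000111(✓)  001010(✓)  001011(✓)  001111(✓)  010100(✓)  010110(✓)  011001(✓)  011101(✓)  011110(✓)  100001  100110(✓)  100111(✓)  101000(✓)  101010(✓)  101011(✓)  101101  110000  111100(✓)  111110(✓)
size-2^1 implicants → -00110(✓)  -00111(✓)  -01010(✓)  -01011(✓)  -11110  0-0110  00-111  00011-(✓)  001-11  00101-(✓)  01-110  0101-0  011-01  10011-(✓)  1010-0  10101-(✓)  1111-0
size-2^2 implicants → -0011-  -0101-
Unchecked terms (primes): -0011-, -0101-, -11110, 0-0110, 00-111, 001-11, 01-110, 0101-0, 011-01, 100001, 1010-0, 101101, 110000, 1111-0
Minterm coverage:
  m6 ⊆ -0011-,0-0110
  m7 ⊆ -0011-,00-111
  m11 ⊆ -0101-,001-11
  m15 ⊆ 00-111,001-11
  m20 ⊆ 0101-0 [E]
  m22 ⊆ 0-0110,01-110,0101-0
  m25 ⊆ 011-01 [E]
  m30 ⊆ -11110,01-110
  m33 ⊆ 100001 [E]
  m38 ⊆ -0011- [E]
  m39 ⊆ -0011- [E]
  m40 ⊆ 1010-0 [E]
  m42 ⊆ -0101-,1010-0
  m43 ⊆ -0101- [E]
  m45 ⊆ 101101 [E]
  m60 ⊆ 1111-0 [E]
  m62 ⊆ -11110,1111-0
E = {-0011-, -0101-, 0101-0, 011-01, 100001, 1010-0, 101101, 1111-0}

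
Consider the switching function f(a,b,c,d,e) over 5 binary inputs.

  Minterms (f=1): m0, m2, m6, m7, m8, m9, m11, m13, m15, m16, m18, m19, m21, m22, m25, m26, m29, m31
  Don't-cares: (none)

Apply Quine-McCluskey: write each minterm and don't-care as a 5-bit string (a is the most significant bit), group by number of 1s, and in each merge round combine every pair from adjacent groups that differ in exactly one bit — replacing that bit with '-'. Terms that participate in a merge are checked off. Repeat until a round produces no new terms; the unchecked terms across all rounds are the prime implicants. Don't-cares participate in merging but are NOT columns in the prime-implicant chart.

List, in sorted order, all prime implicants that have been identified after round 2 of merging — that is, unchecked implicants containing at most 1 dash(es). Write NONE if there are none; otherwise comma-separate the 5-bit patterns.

0-000, 0-111, 0011-, 0100-, 1-010, 1-101, 1001-

[col 0] 00000*, 00010*, 00110*, 00111*, 01000*, 01001*, 01011*, 01101*, 01111*, 10000*, 10010*, 10011*, 10101*, 10110*, 11001*, 11010*, 11101*, 11111*
[col 1] -0000*, -0010*, -0110*, -1001*, -1101*, -1111*, 0-000, 0-111, 00-10*, 000-0*, 0011-, 01-01*, 01-11*, 010-1*, 0100-, 011-1*, 1-010, 1-101, 10-10*, 100-0*, 1001-, 11-01*, 111-1*
[col 2] -0-10, -00-0, -1-01, -11-1, 01--1
Prime implicants: -0-10, -00-0, -1-01, -11-1, 0-000, 0-111, 0011-, 01--1, 0100-, 1-010, 1-101, 1001-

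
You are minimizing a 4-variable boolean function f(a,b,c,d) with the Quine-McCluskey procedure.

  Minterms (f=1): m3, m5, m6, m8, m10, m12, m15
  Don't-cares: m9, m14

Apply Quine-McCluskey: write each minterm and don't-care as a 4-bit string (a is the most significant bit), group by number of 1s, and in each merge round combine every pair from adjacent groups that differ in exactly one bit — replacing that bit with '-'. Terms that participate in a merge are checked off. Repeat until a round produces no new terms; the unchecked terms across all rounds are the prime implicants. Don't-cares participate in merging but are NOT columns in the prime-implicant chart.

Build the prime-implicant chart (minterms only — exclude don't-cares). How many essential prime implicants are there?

Round 0: 0011 0101 0110✓ 1000✓ 1001✓ 1010✓ 1100✓ 1110✓ 1111✓
Round 1: -110 1-00✓ 1-10✓ 10-0✓ 100- 11-0✓ 111-
Round 2: 1--0
PIs = {-110, 0011, 0101, 1--0, 100-, 111-}
Coverage chart:
  m3: 0011 ←essential
  m5: 0101 ←essential
  m6: -110 ←essential
  m8: 1--0,100-
  m10: 1--0 ←essential
  m12: 1--0 ←essential
  m15: 111- ←essential
Essential: -110, 0011, 0101, 1--0, 111-

5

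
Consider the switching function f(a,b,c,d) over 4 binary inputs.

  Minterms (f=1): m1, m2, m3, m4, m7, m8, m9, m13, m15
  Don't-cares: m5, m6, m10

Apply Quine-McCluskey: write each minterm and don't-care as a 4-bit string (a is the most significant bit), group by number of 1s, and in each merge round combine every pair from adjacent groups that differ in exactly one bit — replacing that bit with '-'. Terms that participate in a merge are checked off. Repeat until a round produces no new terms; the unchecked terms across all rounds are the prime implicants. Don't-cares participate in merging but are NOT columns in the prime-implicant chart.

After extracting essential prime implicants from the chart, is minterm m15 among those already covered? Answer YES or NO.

Round 0: 0001✓ 0010✓ 0011✓ 0100✓ 0101✓ 0110✓ 0111✓ 1000✓ 1001✓ 1010✓ 1101✓ 1111✓
Round 1: -001✓ -010 -101✓ -111✓ 0-01✓ 0-10✓ 0-11✓ 00-1✓ 001-✓ 01-0✓ 01-1✓ 010-✓ 011-✓ 1-01✓ 10-0 100- 11-1✓
Round 2: --01 -1-1 0--1 0-1- 01--
PIs = {--01, -010, -1-1, 0--1, 0-1-, 01--, 10-0, 100-}
Coverage chart:
  m1: --01,0--1
  m2: -010,0-1-
  m3: 0--1,0-1-
  m4: 01-- ←essential
  m7: -1-1,0--1,0-1-,01--
  m8: 10-0,100-
  m9: --01,100-
  m13: --01,-1-1
  m15: -1-1 ←essential
Essential: -1-1, 01--

YES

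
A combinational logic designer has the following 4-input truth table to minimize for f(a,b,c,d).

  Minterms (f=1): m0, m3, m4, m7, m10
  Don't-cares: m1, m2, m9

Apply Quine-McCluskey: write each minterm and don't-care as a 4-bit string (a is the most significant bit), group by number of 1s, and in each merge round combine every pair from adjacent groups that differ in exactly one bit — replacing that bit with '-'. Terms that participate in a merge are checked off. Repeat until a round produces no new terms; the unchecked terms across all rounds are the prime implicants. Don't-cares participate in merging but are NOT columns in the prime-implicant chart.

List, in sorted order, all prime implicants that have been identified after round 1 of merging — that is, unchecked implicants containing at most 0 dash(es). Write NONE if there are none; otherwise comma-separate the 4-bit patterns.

[col 0] 0000*, 0001*, 0010*, 0011*, 0100*, 0111*, 1001*, 1010*
[col 1] -001, -010, 0-00, 0-11, 00-0*, 00-1*, 000-*, 001-*
[col 2] 00--
Prime implicants: -001, -010, 0-00, 0-11, 00--

NONE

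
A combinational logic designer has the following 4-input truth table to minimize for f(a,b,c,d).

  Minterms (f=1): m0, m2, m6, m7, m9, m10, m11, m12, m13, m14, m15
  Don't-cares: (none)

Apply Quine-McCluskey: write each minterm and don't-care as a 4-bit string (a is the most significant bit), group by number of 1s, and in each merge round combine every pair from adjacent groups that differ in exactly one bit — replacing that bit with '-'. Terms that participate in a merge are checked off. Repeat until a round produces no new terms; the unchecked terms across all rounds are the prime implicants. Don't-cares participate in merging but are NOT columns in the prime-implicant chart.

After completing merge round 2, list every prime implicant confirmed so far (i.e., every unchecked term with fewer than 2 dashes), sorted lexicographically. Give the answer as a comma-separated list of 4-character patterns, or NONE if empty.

00-0

Round 0: 0000✓ 0010✓ 0110✓ 0111✓ 1001✓ 1010✓ 1011✓ 1100✓ 1101✓ 1110✓ 1111✓
Round 1: -010✓ -110✓ -111✓ 0-10✓ 00-0 011-✓ 1-01✓ 1-10✓ 1-11✓ 10-1✓ 101-✓ 11-0✓ 11-1✓ 110-✓ 111-✓
Round 2: --10 -11- 1--1 1-1- 11--
PIs = {--10, -11-, 00-0, 1--1, 1-1-, 11--}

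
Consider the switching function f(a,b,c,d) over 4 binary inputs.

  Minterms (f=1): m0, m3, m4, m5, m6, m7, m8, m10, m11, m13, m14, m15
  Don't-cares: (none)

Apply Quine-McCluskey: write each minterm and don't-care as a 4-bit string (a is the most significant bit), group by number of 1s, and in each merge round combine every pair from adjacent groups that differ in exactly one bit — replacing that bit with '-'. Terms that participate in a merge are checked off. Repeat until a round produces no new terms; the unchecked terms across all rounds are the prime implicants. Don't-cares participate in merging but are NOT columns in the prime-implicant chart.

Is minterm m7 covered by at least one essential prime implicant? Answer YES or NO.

YES

size-2^0 implicants → 0000(✓)  0011(✓)  0100(✓)  0101(✓)  0110(✓)  0111(✓)  1000(✓)  1010(✓)  1011(✓)  1101(✓)  1110(✓)  1111(✓)
size-2^1 implicants → -000  -011(✓)  -101(✓)  -110(✓)  -111(✓)  0-00  0-11(✓)  01-0(✓)  01-1(✓)  010-(✓)  011-(✓)  1-10(✓)  1-11(✓)  10-0  101-(✓)  11-1(✓)  111-(✓)
size-2^2 implicants → --11  -1-1  -11-  01--  1-1-
Unchecked terms (primes): --11, -000, -1-1, -11-, 0-00, 01--, 1-1-, 10-0
Minterm coverage:
  m0 ⊆ -000,0-00
  m3 ⊆ --11 [E]
  m4 ⊆ 0-00,01--
  m5 ⊆ -1-1,01--
  m6 ⊆ -11-,01--
  m7 ⊆ --11,-1-1,-11-,01--
  m8 ⊆ -000,10-0
  m10 ⊆ 1-1-,10-0
  m11 ⊆ --11,1-1-
  m13 ⊆ -1-1 [E]
  m14 ⊆ -11-,1-1-
  m15 ⊆ --11,-1-1,-11-,1-1-
E = {--11, -1-1}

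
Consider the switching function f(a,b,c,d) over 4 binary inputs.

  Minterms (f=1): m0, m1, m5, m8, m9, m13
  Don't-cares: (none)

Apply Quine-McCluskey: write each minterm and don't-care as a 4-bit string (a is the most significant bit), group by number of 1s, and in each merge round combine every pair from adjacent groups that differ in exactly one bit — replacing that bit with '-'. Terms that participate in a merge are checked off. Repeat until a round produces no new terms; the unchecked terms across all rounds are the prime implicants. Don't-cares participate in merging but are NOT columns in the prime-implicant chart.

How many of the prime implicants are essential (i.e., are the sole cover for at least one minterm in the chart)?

Round 0: 0000✓ 0001✓ 0101✓ 1000✓ 1001✓ 1101✓
Round 1: -000✓ -001✓ -101✓ 0-01✓ 000-✓ 1-01✓ 100-✓
Round 2: --01 -00-
PIs = {--01, -00-}
Coverage chart:
  m0: -00- ←essential
  m1: --01,-00-
  m5: --01 ←essential
  m8: -00- ←essential
  m9: --01,-00-
  m13: --01 ←essential
Essential: --01, -00-

2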